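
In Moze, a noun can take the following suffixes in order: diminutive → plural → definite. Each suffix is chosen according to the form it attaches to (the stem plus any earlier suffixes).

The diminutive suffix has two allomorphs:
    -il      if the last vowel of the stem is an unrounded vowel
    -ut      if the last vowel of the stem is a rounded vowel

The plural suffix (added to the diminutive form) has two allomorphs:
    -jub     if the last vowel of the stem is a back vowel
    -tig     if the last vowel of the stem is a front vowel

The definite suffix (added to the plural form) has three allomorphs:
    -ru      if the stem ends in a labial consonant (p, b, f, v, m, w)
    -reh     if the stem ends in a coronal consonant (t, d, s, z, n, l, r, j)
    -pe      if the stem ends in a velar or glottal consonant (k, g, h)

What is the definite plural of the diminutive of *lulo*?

*lulo* — last vowel /o/ (a rounded vowel) → -ut → *lulout*.
The diminutive form *lulout*: last vowel = /u/, a back vowel → -jub → *luloutjub*.
The plural form *luloutjub* — final consonant /b/ (labial) → -ru → *luloutjubru*.

luloutjubru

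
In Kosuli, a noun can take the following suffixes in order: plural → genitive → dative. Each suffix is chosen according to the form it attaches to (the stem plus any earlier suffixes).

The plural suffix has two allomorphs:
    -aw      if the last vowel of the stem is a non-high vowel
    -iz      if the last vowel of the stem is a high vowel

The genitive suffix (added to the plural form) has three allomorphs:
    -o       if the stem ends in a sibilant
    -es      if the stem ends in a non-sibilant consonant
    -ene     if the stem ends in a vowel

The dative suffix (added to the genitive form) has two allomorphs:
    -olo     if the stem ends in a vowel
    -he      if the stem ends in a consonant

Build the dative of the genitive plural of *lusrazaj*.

*lusrazaj* — last vowel /a/ (a non-high vowel) → -aw → *lusrazajaw*.
The final sound of the plural form *lusrazajaw* is /w/, which is a non-sibilant consonant, so the genitive suffix is -es, giving *lusrazajawes*.
The final sound of the genitive form *lusrazajawes* is /s/, which is a consonant, so the dative suffix is -he, giving *lusrazajaweshe*.

lusrazajaweshe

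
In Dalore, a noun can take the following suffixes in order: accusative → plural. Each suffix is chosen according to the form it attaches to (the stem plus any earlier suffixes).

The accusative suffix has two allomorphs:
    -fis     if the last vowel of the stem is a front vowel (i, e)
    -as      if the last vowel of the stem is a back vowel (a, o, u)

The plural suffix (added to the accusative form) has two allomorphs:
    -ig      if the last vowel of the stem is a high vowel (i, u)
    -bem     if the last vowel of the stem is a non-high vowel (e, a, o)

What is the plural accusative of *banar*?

banarasbem

*banar*: last vowel = /a/, a back vowel → -as → *banaras*.
Since the last vowel of the accusative form *banaras* is /a/ (a non-high vowel), it takes -bem, giving *banarasbem*.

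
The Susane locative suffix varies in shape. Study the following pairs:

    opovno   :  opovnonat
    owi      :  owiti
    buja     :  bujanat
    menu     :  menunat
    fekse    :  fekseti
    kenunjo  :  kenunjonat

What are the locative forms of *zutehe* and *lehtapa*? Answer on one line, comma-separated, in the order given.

zuteheti, lehtapanat

The alternation tracks the last vowel of the stem — -ti when the last vowel of the stem is a front vowel (*owi*, *fekse*); -nat when the last vowel of the stem is a back vowel (*opovno*, *buja*, *menu*, *kenunjo*).
*zutehe*: last vowel = /e/, a front vowel → -ti → *zuteheti*.
The last vowel of *lehtapa* is /a/, which is a back vowel, so the suffix is -nat, giving *lehtapanat*.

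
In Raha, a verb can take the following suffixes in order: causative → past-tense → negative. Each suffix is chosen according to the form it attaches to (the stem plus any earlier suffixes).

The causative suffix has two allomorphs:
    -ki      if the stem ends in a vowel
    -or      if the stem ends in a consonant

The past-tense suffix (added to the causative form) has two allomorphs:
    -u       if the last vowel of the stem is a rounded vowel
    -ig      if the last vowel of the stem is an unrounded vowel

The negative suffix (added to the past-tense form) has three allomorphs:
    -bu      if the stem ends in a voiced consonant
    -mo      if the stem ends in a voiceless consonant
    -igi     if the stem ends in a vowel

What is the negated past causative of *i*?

The final sound of *i* is /i/, which is a vowel, so the causative suffix is -ki, giving *iki*.
Since the last vowel of the causative form *iki* is /i/ (an unrounded vowel), it takes -ig, giving *ikiig*.
The past-tense form *ikiig*: final sound = /g/, a voiced consonant → -bu → *ikiigbu*.

ikiigbu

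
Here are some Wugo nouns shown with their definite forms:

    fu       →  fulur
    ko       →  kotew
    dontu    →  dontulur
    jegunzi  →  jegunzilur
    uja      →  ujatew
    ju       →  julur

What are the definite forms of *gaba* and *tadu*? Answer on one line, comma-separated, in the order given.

The pattern is height harmony: -lur when the last vowel of the stem is a high vowel (*fu*, *dontu*, *jegunzi*, *ju*); -tew when the last vowel of the stem is a non-high vowel (*ko*, *uja*).
The last vowel of *gaba* is /a/, which is a non-high vowel, so the suffix is -tew, giving *gabatew*.
The last vowel of *tadu* is /u/, which is a high vowel, so the suffix is -lur, giving *tadulur*.

gabatew, tadulur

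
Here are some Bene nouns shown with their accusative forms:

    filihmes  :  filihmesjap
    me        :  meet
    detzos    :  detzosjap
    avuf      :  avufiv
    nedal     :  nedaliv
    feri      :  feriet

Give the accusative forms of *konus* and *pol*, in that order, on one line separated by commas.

konusjap, poliv

The suffix is conditioned by the final sound: -jap when the stem ends in a sibilant (*filihmes*, *detzos*); -iv when the stem ends in a non-sibilant consonant (*avuf*, *nedal*); -et when the stem ends in a vowel (*me*, *feri*).
Since the final sound of *konus* is /s/ (a sibilant), it takes -jap, giving *konusjap*.
The final sound of *pol* is /l/, which is a non-sibilant consonant, so the suffix is -iv, giving *poliv*.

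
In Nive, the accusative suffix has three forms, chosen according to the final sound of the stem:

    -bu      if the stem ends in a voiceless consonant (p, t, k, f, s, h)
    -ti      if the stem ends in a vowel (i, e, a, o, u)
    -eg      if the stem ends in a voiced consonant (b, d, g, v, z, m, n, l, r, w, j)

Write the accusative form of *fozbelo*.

*fozbelo* — final sound /o/ (a vowel) → -ti → *fozbeloti*.

fozbeloti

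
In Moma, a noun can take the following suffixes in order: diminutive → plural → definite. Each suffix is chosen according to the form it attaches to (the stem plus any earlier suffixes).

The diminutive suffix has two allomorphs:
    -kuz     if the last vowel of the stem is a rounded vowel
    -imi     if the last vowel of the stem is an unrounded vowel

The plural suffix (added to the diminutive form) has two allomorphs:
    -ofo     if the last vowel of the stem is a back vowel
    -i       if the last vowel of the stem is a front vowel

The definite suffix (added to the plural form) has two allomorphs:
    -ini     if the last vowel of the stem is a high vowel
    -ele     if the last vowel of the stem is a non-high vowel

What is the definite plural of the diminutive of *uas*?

The last vowel of *uas* is /a/, which is an unrounded vowel, so the diminutive suffix is -imi, giving *uasimi*.
Since the last vowel of the diminutive form *uasimi* is /i/ (a front vowel), it takes -i, giving *uasimii*.
The plural form *uasimii*: last vowel = /i/, a high vowel → -ini → *uasimiiini*.

uasimiiini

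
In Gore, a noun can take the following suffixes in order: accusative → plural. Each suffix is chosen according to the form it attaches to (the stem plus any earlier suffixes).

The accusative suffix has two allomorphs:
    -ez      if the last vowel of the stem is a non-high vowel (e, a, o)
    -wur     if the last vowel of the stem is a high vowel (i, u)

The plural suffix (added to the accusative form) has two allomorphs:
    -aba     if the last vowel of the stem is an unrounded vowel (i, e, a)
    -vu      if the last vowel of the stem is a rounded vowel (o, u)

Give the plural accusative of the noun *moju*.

mojuwurvu

The last vowel of *moju* is /u/, which is a high vowel, so the accusative suffix is -wur, giving *mojuwur*.
The last vowel of the accusative form *mojuwur* is /u/, which is a rounded vowel, so the plural suffix is -vu, giving *mojuwurvu*.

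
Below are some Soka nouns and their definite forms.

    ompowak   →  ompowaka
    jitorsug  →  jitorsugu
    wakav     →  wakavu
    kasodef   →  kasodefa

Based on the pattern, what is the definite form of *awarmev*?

The pattern is voicing of the final consonant: -a when the stem ends in a voiceless consonant (*ompowak*, *kasodef*); -u when the stem ends in a voiced consonant (*jitorsug*, *wakav*).
Since the final consonant of *awarmev* is /v/ (voiced), it takes -u, giving *awarmevu*.

awarmevu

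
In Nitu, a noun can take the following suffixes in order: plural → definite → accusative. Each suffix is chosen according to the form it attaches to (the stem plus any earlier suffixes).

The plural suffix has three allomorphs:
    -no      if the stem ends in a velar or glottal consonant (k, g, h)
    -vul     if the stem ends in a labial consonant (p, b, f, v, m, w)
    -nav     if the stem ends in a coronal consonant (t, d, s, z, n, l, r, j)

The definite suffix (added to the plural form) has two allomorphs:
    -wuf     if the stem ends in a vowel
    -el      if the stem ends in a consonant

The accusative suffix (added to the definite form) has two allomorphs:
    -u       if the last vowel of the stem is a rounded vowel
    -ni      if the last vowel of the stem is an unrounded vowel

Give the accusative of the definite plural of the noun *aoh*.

aohnowufu

*aoh*: final consonant = /h/, velar/glottal → -no → *aohno*.
The plural form *aohno*: final sound = /o/, a vowel → -wuf → *aohnowuf*.
The definite form *aohnowuf*: last vowel = /u/, a rounded vowel → -u → *aohnowufu*.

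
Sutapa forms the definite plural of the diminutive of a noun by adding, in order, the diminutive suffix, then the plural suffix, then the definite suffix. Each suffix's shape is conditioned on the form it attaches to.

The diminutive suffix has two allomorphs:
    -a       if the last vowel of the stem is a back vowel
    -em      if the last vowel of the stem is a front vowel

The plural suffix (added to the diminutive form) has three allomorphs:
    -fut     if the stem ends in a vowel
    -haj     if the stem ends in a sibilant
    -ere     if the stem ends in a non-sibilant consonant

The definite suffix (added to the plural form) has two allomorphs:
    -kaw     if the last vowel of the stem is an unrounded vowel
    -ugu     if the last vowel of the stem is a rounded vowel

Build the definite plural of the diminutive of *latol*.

latolafutugu

The last vowel of *latol* is /o/, which is a back vowel, so the diminutive suffix is -a, giving *latola*.
Since the final sound of the diminutive form *latola* is /a/ (a vowel), it takes -fut, giving *latolafut*.
The plural form *latolafut* — last vowel /u/ (a rounded vowel) → -ugu → *latolafutugu*.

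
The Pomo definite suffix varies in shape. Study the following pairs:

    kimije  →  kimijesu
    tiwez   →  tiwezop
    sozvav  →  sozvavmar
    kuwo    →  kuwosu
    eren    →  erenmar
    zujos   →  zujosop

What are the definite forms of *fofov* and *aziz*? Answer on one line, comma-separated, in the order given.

The suffix is conditioned by the final sound: -op when the stem ends in a sibilant (*tiwez*, *zujos*); -mar when the stem ends in a non-sibilant consonant (*sozvav*, *eren*); -su when the stem ends in a vowel (*kimije*, *kuwo*).
*fofov* — final sound /v/ (a non-sibilant consonant) → -mar → *fofovmar*.
Since the final sound of *aziz* is /z/ (a sibilant), it takes -op, giving *azizop*.

fofovmar, azizop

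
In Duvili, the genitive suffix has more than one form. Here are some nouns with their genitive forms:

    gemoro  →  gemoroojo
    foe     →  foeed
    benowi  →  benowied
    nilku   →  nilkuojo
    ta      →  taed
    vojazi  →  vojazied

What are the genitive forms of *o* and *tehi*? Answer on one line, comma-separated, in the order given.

The alternation tracks the last vowel of the stem — -ojo when the last vowel of the stem is a rounded vowel (*gemoro*, *nilku*); -ed when the last vowel of the stem is an unrounded vowel (*foe*, *benowi*, *ta*, *vojazi*).
*o* — last vowel /o/ (a rounded vowel) → -ojo → *oojo*.
*tehi*: last vowel = /i/, an unrounded vowel → -ed → *tehied*.

oojo, tehied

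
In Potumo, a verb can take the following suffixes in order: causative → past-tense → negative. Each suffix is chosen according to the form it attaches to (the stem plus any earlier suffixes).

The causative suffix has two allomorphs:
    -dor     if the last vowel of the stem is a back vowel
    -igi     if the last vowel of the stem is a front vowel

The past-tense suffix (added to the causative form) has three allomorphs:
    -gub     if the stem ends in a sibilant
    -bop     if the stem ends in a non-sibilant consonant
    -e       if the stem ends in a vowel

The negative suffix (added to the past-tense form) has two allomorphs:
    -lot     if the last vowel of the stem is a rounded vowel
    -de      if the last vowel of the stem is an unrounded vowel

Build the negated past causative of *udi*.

udiigiede

*udi*: last vowel = /i/, a front vowel → -igi → *udiigi*.
The causative form *udiigi* — final sound /i/ (a vowel) → -e → *udiigie*.
The last vowel of the past-tense form *udiigie* is /e/, which is an unrounded vowel, so the negative suffix is -de, giving *udiigiede*.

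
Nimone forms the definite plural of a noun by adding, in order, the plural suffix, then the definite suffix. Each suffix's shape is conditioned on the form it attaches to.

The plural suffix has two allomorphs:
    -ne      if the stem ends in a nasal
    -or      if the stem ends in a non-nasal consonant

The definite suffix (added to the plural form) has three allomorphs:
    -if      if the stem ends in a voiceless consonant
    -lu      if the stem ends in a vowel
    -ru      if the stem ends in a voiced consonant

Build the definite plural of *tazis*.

tazisorru

The final consonant of *tazis* is /s/, which is non-nasal, so the plural suffix is -or, giving *tazisor*.
Since the final sound of the plural form *tazisor* is /r/ (a voiced consonant), it takes -ru, giving *tazisorru*.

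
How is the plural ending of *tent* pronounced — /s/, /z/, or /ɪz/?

/s/

The stem *tent* ends in a voiceless non-sibilant consonant.
The plural suffix surfaces as /ɪz/ after sibilants, /s/ after other voiceless consonants, and /z/ after other voiced sounds.
So the plural -s on *tent* is pronounced /s/.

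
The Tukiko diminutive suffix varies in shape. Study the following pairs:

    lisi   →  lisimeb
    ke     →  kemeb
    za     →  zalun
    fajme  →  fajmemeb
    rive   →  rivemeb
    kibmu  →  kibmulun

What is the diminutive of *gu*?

The alternation tracks the last vowel of the stem — -meb when the last vowel of the stem is a front vowel (*lisi*, *ke*, *fajme*, *rive*); -lun when the last vowel of the stem is a back vowel (*za*, *kibmu*).
Since the last vowel of *gu* is /u/ (a back vowel), it takes -lun, giving *gulun*.

gulun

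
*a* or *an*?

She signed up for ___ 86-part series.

an

The indefinite article is chosen by the initial *sound* of the following word, not its spelling.
The number *86* is spoken "eighty-…", beginning with /ˈeɪti/ — a vowel sound.
So the article is *an*: She signed up for an 86-part series.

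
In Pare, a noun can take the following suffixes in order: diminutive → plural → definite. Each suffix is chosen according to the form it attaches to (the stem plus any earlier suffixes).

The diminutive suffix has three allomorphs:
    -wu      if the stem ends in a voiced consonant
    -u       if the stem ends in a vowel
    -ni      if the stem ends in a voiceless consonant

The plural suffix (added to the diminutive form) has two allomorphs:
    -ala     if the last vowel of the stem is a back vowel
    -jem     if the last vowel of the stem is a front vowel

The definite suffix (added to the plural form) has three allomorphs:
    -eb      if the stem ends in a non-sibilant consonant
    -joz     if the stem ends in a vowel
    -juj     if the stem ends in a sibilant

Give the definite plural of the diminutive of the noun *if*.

ifnijemeb

*if* — final sound /f/ (a voiceless consonant) → -ni → *ifni*.
The last vowel of the diminutive form *ifni* is /i/, which is a front vowel, so the plural suffix is -jem, giving *ifnijem*.
The plural form *ifnijem*: final sound = /m/, a non-sibilant consonant → -eb → *ifnijemeb*.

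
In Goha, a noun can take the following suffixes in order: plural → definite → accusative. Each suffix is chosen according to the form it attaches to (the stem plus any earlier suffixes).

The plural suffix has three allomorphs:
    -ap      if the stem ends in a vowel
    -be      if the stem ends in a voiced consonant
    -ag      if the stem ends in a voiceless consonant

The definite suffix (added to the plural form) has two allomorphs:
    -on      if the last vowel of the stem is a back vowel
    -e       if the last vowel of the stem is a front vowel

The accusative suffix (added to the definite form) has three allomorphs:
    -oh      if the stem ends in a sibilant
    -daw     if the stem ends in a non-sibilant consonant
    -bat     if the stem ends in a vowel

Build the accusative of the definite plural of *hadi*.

The final sound of *hadi* is /i/, which is a vowel, so the plural suffix is -ap, giving *hadiap*.
Since the last vowel of the plural form *hadiap* is /a/ (a back vowel), it takes -on, giving *hadiapon*.
The final sound of the definite form *hadiapon* is /n/, which is a non-sibilant consonant, so the accusative suffix is -daw, giving *hadiapondaw*.

hadiapondaw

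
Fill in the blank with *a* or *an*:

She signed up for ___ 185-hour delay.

The indefinite article is chosen by the initial *sound* of the following word, not its spelling.
The number *185* is spoken "one hundred …", beginning with /wʌn/ — a consonant sound.
So the article is *a*: She signed up for a 185-hour delay.

a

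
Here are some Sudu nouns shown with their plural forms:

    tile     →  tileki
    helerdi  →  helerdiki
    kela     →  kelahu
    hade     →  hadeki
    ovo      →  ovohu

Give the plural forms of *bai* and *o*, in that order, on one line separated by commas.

baiki, ohu

Looking at the last vowel of each stem: -ki when the last vowel of the stem is a front vowel (*tile*, *helerdi*, *hade*); -hu when the last vowel of the stem is a back vowel (*kela*, *ovo*).
*bai* — last vowel /i/ (a front vowel) → -ki → *baiki*.
Since the last vowel of *o* is /o/ (a back vowel), it takes -hu, giving *ohu*.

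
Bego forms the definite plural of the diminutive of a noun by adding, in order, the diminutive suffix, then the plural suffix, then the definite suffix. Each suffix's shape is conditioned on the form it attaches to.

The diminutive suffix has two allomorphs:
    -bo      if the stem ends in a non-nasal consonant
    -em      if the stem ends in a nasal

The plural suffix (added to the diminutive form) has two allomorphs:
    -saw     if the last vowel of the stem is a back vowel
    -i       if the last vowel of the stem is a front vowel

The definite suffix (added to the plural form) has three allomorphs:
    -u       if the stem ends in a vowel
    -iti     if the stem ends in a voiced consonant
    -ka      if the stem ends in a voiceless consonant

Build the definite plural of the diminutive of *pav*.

pavbosawiti

Since the final consonant of *pav* is /v/ (non-nasal), it takes -bo, giving *pavbo*.
The diminutive form *pavbo*: last vowel = /o/, a back vowel → -saw → *pavbosaw*.
Since the final sound of the plural form *pavbosaw* is /w/ (a voiced consonant), it takes -iti, giving *pavbosawiti*.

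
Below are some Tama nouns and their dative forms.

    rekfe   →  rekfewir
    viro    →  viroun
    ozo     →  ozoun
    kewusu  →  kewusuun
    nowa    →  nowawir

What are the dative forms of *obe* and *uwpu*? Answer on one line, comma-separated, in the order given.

obewir, uwpuun

The alternation tracks the last vowel of the stem — -un when the last vowel of the stem is a rounded vowel (*viro*, *ozo*, *kewusu*); -wir when the last vowel of the stem is an unrounded vowel (*rekfe*, *nowa*).
The last vowel of *obe* is /e/, which is an unrounded vowel, so the suffix is -wir, giving *obewir*.
The last vowel of *uwpu* is /u/, which is a rounded vowel, so the suffix is -un, giving *uwpuun*.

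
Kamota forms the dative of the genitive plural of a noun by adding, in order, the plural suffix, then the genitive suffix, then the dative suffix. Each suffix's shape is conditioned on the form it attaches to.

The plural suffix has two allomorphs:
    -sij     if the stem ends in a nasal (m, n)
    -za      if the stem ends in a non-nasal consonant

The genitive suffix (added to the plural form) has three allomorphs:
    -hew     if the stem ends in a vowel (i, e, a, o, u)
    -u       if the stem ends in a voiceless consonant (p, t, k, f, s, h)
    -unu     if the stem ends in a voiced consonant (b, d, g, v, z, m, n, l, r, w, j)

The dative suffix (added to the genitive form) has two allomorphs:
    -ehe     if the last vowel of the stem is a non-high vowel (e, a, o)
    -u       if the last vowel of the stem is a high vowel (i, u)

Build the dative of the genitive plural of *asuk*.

asukzahewehe

*asuk* — final consonant /k/ (non-nasal) → -za → *asukza*.
The plural form *asukza* — final sound /a/ (a vowel) → -hew → *asukzahew*.
Since the last vowel of the genitive form *asukzahew* is /e/ (a non-high vowel), it takes -ehe, giving *asukzahewehe*.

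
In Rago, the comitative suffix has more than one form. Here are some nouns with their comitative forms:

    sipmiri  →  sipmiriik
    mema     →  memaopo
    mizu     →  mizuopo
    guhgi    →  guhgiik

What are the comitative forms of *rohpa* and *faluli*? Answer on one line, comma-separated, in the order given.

rohpaopo, faluliik

The alternation tracks the last vowel of the stem — -ik when the last vowel of the stem is a front vowel (*sipmiri*, *guhgi*); -opo when the last vowel of the stem is a back vowel (*mema*, *mizu*).
Since the last vowel of *rohpa* is /a/ (a back vowel), it takes -opo, giving *rohpaopo*.
Since the last vowel of *faluli* is /i/ (a front vowel), it takes -ik, giving *faluliik*.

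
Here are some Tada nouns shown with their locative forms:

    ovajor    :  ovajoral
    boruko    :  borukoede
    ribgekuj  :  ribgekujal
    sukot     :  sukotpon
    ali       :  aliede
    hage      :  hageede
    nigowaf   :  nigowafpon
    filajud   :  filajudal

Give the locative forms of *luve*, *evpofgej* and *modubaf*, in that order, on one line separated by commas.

The alternation tracks the final sound of the stem — -pon when the stem ends in a voiceless consonant (*sukot*, *nigowaf*); -al when the stem ends in a voiced consonant (*ovajor*, *ribgekuj*, *filajud*); -ede when the stem ends in a vowel (*boruko*, *ali*, *hage*).
Since the final sound of *luve* is /e/ (a vowel), it takes -ede, giving *luveede*.
The final sound of *evpofgej* is /j/, which is a voiced consonant, so the suffix is -al, giving *evpofgejal*.
*modubaf*: final sound = /f/, a voiceless consonant → -pon → *modubafpon*.

luveede, evpofgejal, modubafpon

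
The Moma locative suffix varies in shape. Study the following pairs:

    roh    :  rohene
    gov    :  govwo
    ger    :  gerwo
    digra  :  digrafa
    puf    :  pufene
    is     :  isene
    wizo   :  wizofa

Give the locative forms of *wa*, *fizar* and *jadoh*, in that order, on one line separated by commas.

wafa, fizarwo, jadohene

The suffix is conditioned by the final sound: -ene when the stem ends in a voiceless consonant (*roh*, *puf*, *is*); -wo when the stem ends in a voiced consonant (*gov*, *ger*); -fa when the stem ends in a vowel (*digra*, *wizo*).
Since the final sound of *wa* is /a/ (a vowel), it takes -fa, giving *wafa*.
Since the final sound of *fizar* is /r/ (a voiced consonant), it takes -wo, giving *fizarwo*.
*jadoh*: final sound = /h/, a voiceless consonant → -ene → *jadohene*.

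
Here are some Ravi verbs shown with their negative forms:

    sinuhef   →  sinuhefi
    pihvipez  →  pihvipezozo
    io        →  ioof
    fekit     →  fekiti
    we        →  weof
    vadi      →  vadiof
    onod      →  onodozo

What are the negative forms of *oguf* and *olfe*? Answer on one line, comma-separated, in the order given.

ogufi, olfeof

Looking at the final sound of each stem: -i when the stem ends in a voiceless consonant (*sinuhef*, *fekit*); -ozo when the stem ends in a voiced consonant (*pihvipez*, *onod*); -of when the stem ends in a vowel (*io*, *we*, *vadi*).
*oguf*: final sound = /f/, a voiceless consonant → -i → *ogufi*.
*olfe*: final sound = /e/, a vowel → -of → *olfeof*.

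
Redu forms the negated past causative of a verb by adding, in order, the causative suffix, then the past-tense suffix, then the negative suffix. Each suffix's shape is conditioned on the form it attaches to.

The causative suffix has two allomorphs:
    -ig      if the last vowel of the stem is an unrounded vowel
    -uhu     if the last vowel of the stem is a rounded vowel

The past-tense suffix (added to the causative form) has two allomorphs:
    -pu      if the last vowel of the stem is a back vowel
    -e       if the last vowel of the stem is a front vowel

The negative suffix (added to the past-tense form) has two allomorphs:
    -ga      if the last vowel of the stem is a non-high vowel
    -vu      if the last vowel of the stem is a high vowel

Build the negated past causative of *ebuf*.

*ebuf*: last vowel = /u/, a rounded vowel → -uhu → *ebufuhu*.
The causative form *ebufuhu*: last vowel = /u/, a back vowel → -pu → *ebufuhupu*.
Since the last vowel of the past-tense form *ebufuhupu* is /u/ (a high vowel), it takes -vu, giving *ebufuhupuvu*.

ebufuhupuvu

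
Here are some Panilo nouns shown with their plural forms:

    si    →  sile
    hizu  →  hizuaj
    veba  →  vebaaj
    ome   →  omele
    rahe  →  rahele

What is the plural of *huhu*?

huhuaj

Looking at the last vowel of each stem: -le when the last vowel of the stem is a front vowel (*si*, *ome*, *rahe*); -aj when the last vowel of the stem is a back vowel (*hizu*, *veba*).
Since the last vowel of *huhu* is /u/ (a back vowel), it takes -aj, giving *huhuaj*.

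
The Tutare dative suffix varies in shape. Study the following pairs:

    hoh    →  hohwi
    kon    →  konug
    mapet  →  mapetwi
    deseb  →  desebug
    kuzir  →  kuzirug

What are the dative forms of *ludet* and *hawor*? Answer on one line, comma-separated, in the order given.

ludetwi, haworug

Looking at the final consonant of each stem: -wi when the stem ends in a voiceless consonant (*hoh*, *mapet*); -ug when the stem ends in a voiced consonant (*kon*, *deseb*, *kuzir*).
The final consonant of *ludet* is /t/, which is voiceless, so the suffix is -wi, giving *ludetwi*.
Since the final consonant of *hawor* is /r/ (voiced), it takes -ug, giving *haworug*.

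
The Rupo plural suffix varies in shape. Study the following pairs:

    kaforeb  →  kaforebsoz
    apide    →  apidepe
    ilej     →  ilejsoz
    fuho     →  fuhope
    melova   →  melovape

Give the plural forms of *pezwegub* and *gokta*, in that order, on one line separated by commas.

The suffix is conditioned by the final sound: -soz when the stem ends in a consonant (*kaforeb*, *ilej*); -pe when the stem ends in a vowel (*apide*, *fuho*, *melova*).
Since the final sound of *pezwegub* is /b/ (a consonant), it takes -soz, giving *pezwegubsoz*.
*gokta* — final sound /a/ (a vowel) → -pe → *goktape*.

pezwegubsoz, goktape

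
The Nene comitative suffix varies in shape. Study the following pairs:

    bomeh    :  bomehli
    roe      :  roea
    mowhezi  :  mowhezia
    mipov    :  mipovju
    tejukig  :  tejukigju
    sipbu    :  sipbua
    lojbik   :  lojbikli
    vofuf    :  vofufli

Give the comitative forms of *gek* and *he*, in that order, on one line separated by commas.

The suffix is conditioned by the final sound: -li when the stem ends in a voiceless consonant (*bomeh*, *lojbik*, *vofuf*); -ju when the stem ends in a voiced consonant (*mipov*, *tejukig*); -a when the stem ends in a vowel (*roe*, *mowhezi*, *sipbu*).
Since the final sound of *gek* is /k/ (a voiceless consonant), it takes -li, giving *gekli*.
The final sound of *he* is /e/, which is a vowel, so the suffix is -a, giving *hea*.

gekli, hea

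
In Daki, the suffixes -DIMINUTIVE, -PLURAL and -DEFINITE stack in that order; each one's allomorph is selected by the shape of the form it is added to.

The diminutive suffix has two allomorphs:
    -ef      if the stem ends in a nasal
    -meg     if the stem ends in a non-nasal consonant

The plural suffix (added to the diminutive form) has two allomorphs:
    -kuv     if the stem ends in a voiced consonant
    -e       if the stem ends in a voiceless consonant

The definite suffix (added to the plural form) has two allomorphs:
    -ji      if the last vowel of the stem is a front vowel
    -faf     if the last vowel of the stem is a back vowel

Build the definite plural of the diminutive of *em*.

*em* — final consonant /m/ (a nasal) → -ef → *emef*.
The diminutive form *emef*: final consonant = /f/, voiceless → -e → *emefe*.
The last vowel of the plural form *emefe* is /e/, which is a front vowel, so the definite suffix is -ji, giving *emefeji*.

emefeji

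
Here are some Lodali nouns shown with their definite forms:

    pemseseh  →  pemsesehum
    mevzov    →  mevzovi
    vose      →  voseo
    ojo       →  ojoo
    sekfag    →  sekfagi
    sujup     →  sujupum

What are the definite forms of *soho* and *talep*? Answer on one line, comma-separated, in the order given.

The suffix is conditioned by the final sound: -um when the stem ends in a voiceless consonant (*pemseseh*, *sujup*); -i when the stem ends in a voiced consonant (*mevzov*, *sekfag*); -o when the stem ends in a vowel (*vose*, *ojo*).
The final sound of *soho* is /o/, which is a vowel, so the suffix is -o, giving *sohoo*.
The final sound of *talep* is /p/, which is a voiceless consonant, so the suffix is -um, giving *talepum*.

sohoo, talepum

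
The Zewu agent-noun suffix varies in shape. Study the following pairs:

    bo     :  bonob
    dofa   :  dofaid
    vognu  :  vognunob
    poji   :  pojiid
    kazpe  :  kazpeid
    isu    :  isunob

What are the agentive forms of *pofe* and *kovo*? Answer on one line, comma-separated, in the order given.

pofeid, kovonob

The alternation tracks the last vowel of the stem — -nob when the last vowel of the stem is a rounded vowel (*bo*, *vognu*, *isu*); -id when the last vowel of the stem is an unrounded vowel (*dofa*, *poji*, *kazpe*).
The last vowel of *pofe* is /e/, which is an unrounded vowel, so the suffix is -id, giving *pofeid*.
*kovo* — last vowel /o/ (a rounded vowel) → -nob → *kovonob*.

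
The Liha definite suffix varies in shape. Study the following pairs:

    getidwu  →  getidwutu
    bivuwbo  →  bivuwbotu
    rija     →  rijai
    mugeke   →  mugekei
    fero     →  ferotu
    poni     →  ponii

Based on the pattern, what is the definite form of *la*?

lai

Looking at the last vowel of each stem: -tu when the last vowel of the stem is a rounded vowel (*getidwu*, *bivuwbo*, *fero*); -i when the last vowel of the stem is an unrounded vowel (*rija*, *mugeke*, *poni*).
*la*: last vowel = /a/, an unrounded vowel → -i → *lai*.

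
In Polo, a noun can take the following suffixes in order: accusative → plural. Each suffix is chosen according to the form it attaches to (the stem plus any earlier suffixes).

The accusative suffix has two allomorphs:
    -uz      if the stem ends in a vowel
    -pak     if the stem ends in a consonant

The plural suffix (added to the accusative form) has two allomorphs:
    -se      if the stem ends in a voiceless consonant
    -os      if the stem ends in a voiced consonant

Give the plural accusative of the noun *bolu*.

Since the final sound of *bolu* is /u/ (a vowel), it takes -uz, giving *boluuz*.
Since the final consonant of the accusative form *boluuz* is /z/ (voiced), it takes -os, giving *boluuzos*.

boluuzos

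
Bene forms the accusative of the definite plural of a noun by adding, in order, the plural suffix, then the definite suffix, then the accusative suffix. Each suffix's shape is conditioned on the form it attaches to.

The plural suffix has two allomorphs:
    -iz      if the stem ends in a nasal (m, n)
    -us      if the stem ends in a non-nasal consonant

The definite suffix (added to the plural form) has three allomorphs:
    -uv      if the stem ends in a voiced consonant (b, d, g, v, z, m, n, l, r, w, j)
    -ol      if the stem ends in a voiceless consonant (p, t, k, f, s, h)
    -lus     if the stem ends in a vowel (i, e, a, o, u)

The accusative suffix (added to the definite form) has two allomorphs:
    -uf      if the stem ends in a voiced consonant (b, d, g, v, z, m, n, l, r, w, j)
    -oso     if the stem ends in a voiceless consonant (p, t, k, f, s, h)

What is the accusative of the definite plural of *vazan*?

Since the final consonant of *vazan* is /n/ (a nasal), it takes -iz, giving *vazaniz*.
The plural form *vazaniz*: final sound = /z/, a voiced consonant → -uv → *vazanizuv*.
The final consonant of the definite form *vazanizuv* is /v/, which is voiced, so the accusative suffix is -uf, giving *vazanizuvuf*.

vazanizuvuf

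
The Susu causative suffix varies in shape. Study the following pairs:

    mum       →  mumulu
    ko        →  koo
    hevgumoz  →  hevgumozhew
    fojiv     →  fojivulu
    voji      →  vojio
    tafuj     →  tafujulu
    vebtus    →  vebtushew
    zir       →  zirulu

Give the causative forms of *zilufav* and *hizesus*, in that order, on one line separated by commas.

zilufavulu, hizesushew

Looking at the final sound of each stem: -hew when the stem ends in a sibilant (*hevgumoz*, *vebtus*); -ulu when the stem ends in a non-sibilant consonant (*mum*, *fojiv*, *tafuj*, *zir*); -o when the stem ends in a vowel (*ko*, *voji*).
The final sound of *zilufav* is /v/, which is a non-sibilant consonant, so the suffix is -ulu, giving *zilufavulu*.
*hizesus* — final sound /s/ (a sibilant) → -hew → *hizesushew*.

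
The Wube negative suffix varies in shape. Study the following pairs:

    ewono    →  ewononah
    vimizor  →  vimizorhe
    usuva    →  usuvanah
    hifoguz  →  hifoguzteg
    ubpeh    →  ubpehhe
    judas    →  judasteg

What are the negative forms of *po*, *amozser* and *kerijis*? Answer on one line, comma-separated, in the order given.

The alternation tracks the final sound of the stem — -teg when the stem ends in a sibilant (*hifoguz*, *judas*); -he when the stem ends in a non-sibilant consonant (*vimizor*, *ubpeh*); -nah when the stem ends in a vowel (*ewono*, *usuva*).
*po*: final sound = /o/, a vowel → -nah → *ponah*.
*amozser*: final sound = /r/, a non-sibilant consonant → -he → *amozserhe*.
*kerijis*: final sound = /s/, a sibilant → -teg → *kerijisteg*.

ponah, amozserhe, kerijisteg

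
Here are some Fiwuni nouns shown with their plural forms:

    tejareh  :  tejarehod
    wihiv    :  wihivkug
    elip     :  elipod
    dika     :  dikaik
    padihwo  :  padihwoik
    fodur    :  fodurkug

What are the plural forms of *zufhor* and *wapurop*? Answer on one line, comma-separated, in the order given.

The alternation tracks the final sound of the stem — -od when the stem ends in a voiceless consonant (*tejareh*, *elip*); -kug when the stem ends in a voiced consonant (*wihiv*, *fodur*); -ik when the stem ends in a vowel (*dika*, *padihwo*).
The final sound of *zufhor* is /r/, which is a voiced consonant, so the suffix is -kug, giving *zufhorkug*.
*wapurop* — final sound /p/ (a voiceless consonant) → -od → *wapuropod*.

zufhorkug, wapuropod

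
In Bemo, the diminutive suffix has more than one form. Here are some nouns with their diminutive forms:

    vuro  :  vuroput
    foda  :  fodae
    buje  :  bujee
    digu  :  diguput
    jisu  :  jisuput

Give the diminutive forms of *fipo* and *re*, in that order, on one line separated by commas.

fipoput, ree

The pattern is rounding harmony: -put when the last vowel of the stem is a rounded vowel (*vuro*, *digu*, *jisu*); -e when the last vowel of the stem is an unrounded vowel (*foda*, *buje*).
The last vowel of *fipo* is /o/, which is a rounded vowel, so the suffix is -put, giving *fipoput*.
Since the last vowel of *re* is /e/ (an unrounded vowel), it takes -e, giving *ree*.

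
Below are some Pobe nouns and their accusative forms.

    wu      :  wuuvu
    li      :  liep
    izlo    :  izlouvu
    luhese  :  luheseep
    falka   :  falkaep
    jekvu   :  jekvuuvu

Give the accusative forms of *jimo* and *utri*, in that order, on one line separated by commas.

Looking at the last vowel of each stem: -uvu when the last vowel of the stem is a rounded vowel (*wu*, *izlo*, *jekvu*); -ep when the last vowel of the stem is an unrounded vowel (*li*, *luhese*, *falka*).
*jimo*: last vowel = /o/, a rounded vowel → -uvu → *jimouvu*.
*utri*: last vowel = /i/, an unrounded vowel → -ep → *utriep*.

jimouvu, utriep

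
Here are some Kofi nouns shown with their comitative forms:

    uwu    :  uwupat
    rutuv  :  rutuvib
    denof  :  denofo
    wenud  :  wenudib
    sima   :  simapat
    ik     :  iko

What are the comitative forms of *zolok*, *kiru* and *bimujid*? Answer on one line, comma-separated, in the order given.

Looking at the final sound of each stem: -o when the stem ends in a voiceless consonant (*denof*, *ik*); -ib when the stem ends in a voiced consonant (*rutuv*, *wenud*); -pat when the stem ends in a vowel (*uwu*, *sima*).
*zolok*: final sound = /k/, a voiceless consonant → -o → *zoloko*.
*kiru* — final sound /u/ (a vowel) → -pat → *kirupat*.
The final sound of *bimujid* is /d/, which is a voiced consonant, so the suffix is -ib, giving *bimujidib*.

zoloko, kirupat, bimujidib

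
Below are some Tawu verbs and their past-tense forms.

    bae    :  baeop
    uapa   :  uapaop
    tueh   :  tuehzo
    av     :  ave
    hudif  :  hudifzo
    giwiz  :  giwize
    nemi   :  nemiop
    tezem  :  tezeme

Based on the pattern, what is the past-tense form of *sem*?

The alternation tracks the final sound of the stem — -zo when the stem ends in a voiceless consonant (*tueh*, *hudif*); -e when the stem ends in a voiced consonant (*av*, *giwiz*, *tezem*); -op when the stem ends in a vowel (*bae*, *uapa*, *nemi*).
Since the final sound of *sem* is /m/ (a voiced consonant), it takes -e, giving *seme*.

seme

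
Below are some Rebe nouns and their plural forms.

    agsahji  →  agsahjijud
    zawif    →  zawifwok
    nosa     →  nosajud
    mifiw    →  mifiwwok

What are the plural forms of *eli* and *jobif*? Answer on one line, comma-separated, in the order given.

Looking at the final sound of each stem: -wok when the stem ends in a consonant (*zawif*, *mifiw*); -jud when the stem ends in a vowel (*agsahji*, *nosa*).
Since the final sound of *eli* is /i/ (a vowel), it takes -jud, giving *elijud*.
Since the final sound of *jobif* is /f/ (a consonant), it takes -wok, giving *jobifwok*.

elijud, jobifwok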